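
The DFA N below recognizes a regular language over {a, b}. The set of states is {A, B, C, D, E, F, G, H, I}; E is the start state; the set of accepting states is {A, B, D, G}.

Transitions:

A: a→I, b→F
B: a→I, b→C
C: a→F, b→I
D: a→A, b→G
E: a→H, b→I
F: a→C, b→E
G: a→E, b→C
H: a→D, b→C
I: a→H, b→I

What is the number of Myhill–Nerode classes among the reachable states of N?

5

Reachable states from the start: {A,C,D,E,F,G,H,I}. Unreachable: {B} — drop them.
Initial partition by acceptance: {A,D,G} | {C,E,F,H,I}.
Refine {A,D,G} on symbol a: members go to different blocks, giving {A,G} and {D}.
Refine {C,E,F,H,I} on symbol a: members go to different blocks, giving {C,E,F,I} and {H}.
Refine {C,E,F,I} on symbol a: members go to different blocks, giving {C,F} and {E,I}.
Stable partition: {A,G} | {C,F} | {D} | {H} | {E,I} — 5 equivalence classes.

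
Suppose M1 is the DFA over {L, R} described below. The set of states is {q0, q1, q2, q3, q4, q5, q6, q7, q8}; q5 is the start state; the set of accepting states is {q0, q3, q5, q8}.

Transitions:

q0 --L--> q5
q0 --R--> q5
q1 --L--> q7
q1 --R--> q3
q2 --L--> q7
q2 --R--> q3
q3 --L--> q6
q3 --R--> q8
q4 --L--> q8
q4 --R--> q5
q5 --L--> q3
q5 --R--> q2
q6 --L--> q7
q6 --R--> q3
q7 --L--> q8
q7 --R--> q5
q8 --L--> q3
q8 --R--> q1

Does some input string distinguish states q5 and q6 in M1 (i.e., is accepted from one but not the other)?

States {q0,q4} cannot be reached from the start state, so discard them.
Start with accepting vs non-accepting: {q3,q5,q8} | {q1,q2,q6,q7}.
Split {q3,q5,q8} by δ(·,L) → {q5,q8} and {q3}.
On input L, block {q1,q2,q6,q7} splits into {q1,q2,q6} and {q7}.
No further refinement is possible. Final partition (4 blocks): {q5,q8} | {q1,q2,q6} | {q3} | {q7}.
q5 and q6 end up in different blocks, so they are distinguishable. For instance, the string 'ε' is accepted from only q5.

Yes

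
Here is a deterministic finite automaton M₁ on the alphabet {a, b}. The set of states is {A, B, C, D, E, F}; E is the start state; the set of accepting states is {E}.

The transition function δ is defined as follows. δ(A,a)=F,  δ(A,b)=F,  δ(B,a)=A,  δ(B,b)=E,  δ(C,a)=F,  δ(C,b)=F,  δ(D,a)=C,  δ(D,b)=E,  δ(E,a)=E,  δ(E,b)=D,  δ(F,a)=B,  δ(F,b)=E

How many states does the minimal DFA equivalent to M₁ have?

4

All states are reachable from the start state.
P0 = {E} | {A,B,C,D,F}.
Split {A,B,C,D,F} by δ(·,b) → {B,D,F} and {A,C}.
Split {B,D,F} by δ(·,a) → {B,D} and {F}.
Stable partition: {E} | {B,D} | {A,C} | {F} — 4 equivalence classes.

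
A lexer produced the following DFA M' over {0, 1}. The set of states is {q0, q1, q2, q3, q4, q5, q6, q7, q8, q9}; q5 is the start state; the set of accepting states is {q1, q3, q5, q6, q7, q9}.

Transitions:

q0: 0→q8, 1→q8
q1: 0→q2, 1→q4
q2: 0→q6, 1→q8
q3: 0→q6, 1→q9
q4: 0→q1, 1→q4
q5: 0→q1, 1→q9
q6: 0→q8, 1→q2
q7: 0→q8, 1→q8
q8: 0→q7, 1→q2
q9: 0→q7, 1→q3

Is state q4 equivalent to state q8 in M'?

Yes

Reachable states from the start: {q1,q2,q3,q4,q5,q6,q7,q8,q9}. Unreachable: {q0} — drop them.
Initial partition by acceptance: {q1,q3,q5,q6,q7,q9} | {q2,q4,q8}.
Split {q1,q3,q5,q6,q7,q9} by δ(·,0) → {q1,q6,q7} and {q3,q5,q9}.
Stable partition: {q1,q6,q7} | {q2,q4,q8} | {q3,q5,q9} — 3 equivalence classes.
q4 and q8 lie in the same block of the stable partition, so they are equivalent — no string distinguishes them.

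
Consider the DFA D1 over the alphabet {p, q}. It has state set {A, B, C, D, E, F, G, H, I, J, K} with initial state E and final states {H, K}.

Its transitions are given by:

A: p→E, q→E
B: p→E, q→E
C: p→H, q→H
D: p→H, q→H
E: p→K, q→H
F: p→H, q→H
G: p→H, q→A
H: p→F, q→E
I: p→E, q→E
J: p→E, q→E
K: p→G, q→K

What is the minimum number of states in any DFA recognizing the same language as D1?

Reachable states from the start: {A,E,F,G,H,K}. Unreachable: {B,C,D,I,J} — drop them.
P0 = {H,K} | {A,E,F,G}.
On input q, block {H,K} splits into {H} and {K}.
On input p, block {A,E,F,G} splits into {F,G} and {A} and {E}.
Split {F,G} by δ(·,q) → {F} and {G}.
Stable partition: {H} | {F} | {K} | {A} | {E} | {G} — 6 equivalence classes.

6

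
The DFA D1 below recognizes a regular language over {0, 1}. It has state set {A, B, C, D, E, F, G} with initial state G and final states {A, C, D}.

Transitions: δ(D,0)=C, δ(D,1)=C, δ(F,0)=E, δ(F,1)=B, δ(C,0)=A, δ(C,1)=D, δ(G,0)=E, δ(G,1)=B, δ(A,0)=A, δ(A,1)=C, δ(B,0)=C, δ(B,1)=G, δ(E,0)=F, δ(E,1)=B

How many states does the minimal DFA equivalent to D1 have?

Initial partition by acceptance: {A,C,D} | {B,E,F,G}.
Refine {B,E,F,G} on symbol 0: members go to different blocks, giving {E,F,G} and {B}.
No further refinement is possible. Final partition (3 blocks): {A,C,D} | {E,F,G} | {B}.

3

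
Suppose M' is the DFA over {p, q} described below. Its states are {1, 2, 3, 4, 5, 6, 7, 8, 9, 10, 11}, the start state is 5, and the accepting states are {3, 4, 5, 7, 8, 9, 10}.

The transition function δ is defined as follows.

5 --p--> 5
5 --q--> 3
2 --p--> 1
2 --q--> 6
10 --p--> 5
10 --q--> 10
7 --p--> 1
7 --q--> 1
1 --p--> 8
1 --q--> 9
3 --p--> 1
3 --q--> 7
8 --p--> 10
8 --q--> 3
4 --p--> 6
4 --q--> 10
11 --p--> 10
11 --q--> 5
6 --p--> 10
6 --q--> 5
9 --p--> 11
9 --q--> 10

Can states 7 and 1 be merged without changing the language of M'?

No

First remove the unreachable states {2,4,6}; 8 states remain.
Start with accepting vs non-accepting: {3,5,7,8,9,10} | {1,11}.
Refine {3,5,7,8,9,10} on symbol p: members go to different blocks, giving {3,7,9} and {5,8,10}.
Split {3,7,9} by δ(·,q) → {3} and {7} and {9}.
Refine {1,11} on symbol q: members go to different blocks, giving {1} and {11}.
Refine {5,8,10} on symbol q: members go to different blocks, giving {5,8} and {10}.
Split {5,8} by δ(·,p) → {5} and {8}.
Stable partition: {3} | {1} | {5} | {7} | {9} | {11} | {10} | {8} — 8 equivalence classes.
7 and 1 end up in different blocks, so they are distinguishable. For instance, the string 'ε' is accepted from only 7.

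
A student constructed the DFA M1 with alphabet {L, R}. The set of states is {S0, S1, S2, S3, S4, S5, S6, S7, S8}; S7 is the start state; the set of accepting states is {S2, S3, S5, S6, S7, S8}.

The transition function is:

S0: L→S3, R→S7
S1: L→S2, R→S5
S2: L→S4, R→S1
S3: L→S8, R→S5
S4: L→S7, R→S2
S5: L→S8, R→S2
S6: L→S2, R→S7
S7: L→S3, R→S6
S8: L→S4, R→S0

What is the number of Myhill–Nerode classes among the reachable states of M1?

9

Every state is reachable, so we keep all 9.
Start with accepting vs non-accepting: {S2,S3,S5,S6,S7,S8} | {S0,S1,S4}.
Refine {S2,S3,S5,S6,S7,S8} on symbol L: members go to different blocks, giving {S3,S5,S6,S7} and {S2,S8}.
On input L, block {S3,S5,S6,S7} splits into {S3,S5,S6} and {S7}.
Refine {S3,S5,S6} on symbol R: members go to different blocks, giving {S3} and {S5} and {S6}.
On input L, block {S0,S1,S4} splits into {S0} and {S1} and {S4}.
On input R, block {S2,S8} splits into {S2} and {S8}.
Stable partition: {S3} | {S0} | {S2} | {S7} | {S5} | {S6} | {S1} | {S4} | {S8} — 9 equivalence classes.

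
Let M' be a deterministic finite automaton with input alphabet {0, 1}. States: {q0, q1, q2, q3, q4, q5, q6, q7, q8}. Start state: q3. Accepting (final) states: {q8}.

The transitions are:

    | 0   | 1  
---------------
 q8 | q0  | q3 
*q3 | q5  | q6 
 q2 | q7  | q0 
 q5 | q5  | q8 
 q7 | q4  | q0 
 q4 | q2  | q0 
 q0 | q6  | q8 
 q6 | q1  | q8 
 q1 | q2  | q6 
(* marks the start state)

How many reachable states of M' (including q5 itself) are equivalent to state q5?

Start with accepting vs non-accepting: {q8} | {q0,q1,q2,q3,q4,q5,q6,q7}.
Split {q0,q1,q2,q3,q4,q5,q6,q7} by δ(·,1) → {q1,q2,q3,q4,q7} and {q0,q5,q6}.
Refine {q1,q2,q3,q4,q7} on symbol 0: members go to different blocks, giving {q1,q2,q4,q7} and {q3}.
On input 0, block {q0,q5,q6} splits into {q0,q5} and {q6}.
On input 1, block {q1,q2,q4,q7} splits into {q2,q4,q7} and {q1}.
Refine {q0,q5} on symbol 0: members go to different blocks, giving {q0} and {q5}.
Stable partition: {q8} | {q2,q4,q7} | {q0} | {q3} | {q6} | {q1} | {q5} — 7 equivalence classes.
State q5 belongs to the block {q5}, which has 1 states.

1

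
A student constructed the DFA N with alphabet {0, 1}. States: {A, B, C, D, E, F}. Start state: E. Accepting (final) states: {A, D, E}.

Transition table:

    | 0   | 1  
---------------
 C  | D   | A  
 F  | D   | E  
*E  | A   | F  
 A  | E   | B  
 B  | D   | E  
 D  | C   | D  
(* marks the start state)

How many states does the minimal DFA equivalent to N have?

3

Start with accepting vs non-accepting: {A,D,E} | {B,C,F}.
Refine {A,D,E} on symbol 0: members go to different blocks, giving {A,E} and {D}.
Stable partition: {A,E} | {B,C,F} | {D} — 3 equivalence classes.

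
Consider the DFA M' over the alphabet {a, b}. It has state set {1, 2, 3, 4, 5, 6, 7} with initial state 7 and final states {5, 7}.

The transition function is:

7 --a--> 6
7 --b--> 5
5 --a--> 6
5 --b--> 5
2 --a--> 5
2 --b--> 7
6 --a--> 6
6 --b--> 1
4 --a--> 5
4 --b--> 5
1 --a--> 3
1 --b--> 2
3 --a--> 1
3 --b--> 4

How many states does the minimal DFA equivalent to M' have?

Every state is reachable, so we keep all 7.
P0 = {5,7} | {1,2,3,4,6}.
Refine {1,2,3,4,6} on symbol a: members go to different blocks, giving {1,3,6} and {2,4}.
Split {1,3,6} by δ(·,b) → {1,3} and {6}.
No further refinement is possible. Final partition (4 blocks): {5,7} | {1,3} | {2,4} | {6}.

4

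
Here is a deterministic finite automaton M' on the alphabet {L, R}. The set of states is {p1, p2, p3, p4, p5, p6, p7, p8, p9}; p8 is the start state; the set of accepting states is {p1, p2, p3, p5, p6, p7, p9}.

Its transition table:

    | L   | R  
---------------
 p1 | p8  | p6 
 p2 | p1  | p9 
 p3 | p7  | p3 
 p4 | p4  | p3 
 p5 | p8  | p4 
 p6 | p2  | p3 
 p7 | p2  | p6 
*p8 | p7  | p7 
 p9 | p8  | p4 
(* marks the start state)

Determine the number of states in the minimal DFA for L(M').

8

States {p5} cannot be reached from the start state, so discard them.
Start with accepting vs non-accepting: {p1,p2,p3,p6,p7,p9} | {p4,p8}.
Split {p1,p2,p3,p6,p7,p9} by δ(·,L) → {p2,p3,p6,p7} and {p1,p9}.
On input L, block {p2,p3,p6,p7} splits into {p3,p6,p7} and {p2}.
Refine {p3,p6,p7} on symbol L: members go to different blocks, giving {p6,p7} and {p3}.
Refine {p6,p7} on symbol R: members go to different blocks, giving {p6} and {p7}.
Refine {p4,p8} on symbol L: members go to different blocks, giving {p4} and {p8}.
Refine {p1,p9} on symbol R: members go to different blocks, giving {p1} and {p9}.
The partition is now stable with 8 blocks: {p6} | {p4} | {p1} | {p2} | {p3} | {p7} | {p8} | {p9}.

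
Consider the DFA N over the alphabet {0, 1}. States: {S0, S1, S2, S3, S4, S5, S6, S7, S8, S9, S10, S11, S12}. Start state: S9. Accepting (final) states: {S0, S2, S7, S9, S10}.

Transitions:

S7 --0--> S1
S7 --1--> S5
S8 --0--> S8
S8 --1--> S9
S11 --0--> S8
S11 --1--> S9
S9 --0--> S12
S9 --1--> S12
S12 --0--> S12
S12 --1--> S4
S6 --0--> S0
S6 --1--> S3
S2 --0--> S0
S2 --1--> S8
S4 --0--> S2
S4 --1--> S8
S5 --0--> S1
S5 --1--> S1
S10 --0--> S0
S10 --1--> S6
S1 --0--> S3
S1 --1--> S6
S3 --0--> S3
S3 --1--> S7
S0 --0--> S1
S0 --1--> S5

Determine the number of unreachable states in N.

Starting at S9 and following transitions, the reachable set is {S0, S1, S2, S3, S4, S5, S6, S7, S8, S9, S12}. That leaves S10, S11 unreachable — 2 in total.

2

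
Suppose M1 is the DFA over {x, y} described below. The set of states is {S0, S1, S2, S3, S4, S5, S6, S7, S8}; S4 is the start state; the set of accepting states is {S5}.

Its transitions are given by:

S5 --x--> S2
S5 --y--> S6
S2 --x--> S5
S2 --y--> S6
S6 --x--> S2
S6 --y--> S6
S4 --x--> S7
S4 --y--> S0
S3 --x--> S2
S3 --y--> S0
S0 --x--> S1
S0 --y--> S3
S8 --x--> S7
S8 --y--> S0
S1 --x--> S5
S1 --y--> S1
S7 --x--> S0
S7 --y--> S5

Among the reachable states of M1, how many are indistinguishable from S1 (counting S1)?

First remove the unreachable states {S8}; 8 states remain.
Initial partition by acceptance: {S5} | {S0,S1,S2,S3,S4,S6,S7}.
On input x, block {S0,S1,S2,S3,S4,S6,S7} splits into {S0,S3,S4,S6,S7} and {S1,S2}.
On input x, block {S0,S3,S4,S6,S7} splits into {S0,S3,S6} and {S4,S7}.
Refine {S1,S2} on symbol y: members go to different blocks, giving {S1} and {S2}.
Split {S0,S3,S6} by δ(·,x) → {S3,S6} and {S0}.
Split {S3,S6} by δ(·,y) → {S3} and {S6}.
On input x, block {S4,S7} splits into {S4} and {S7}.
The partition is now stable with 8 blocks: {S5} | {S3} | {S1} | {S4} | {S2} | {S0} | {S6} | {S7}.
State S1 belongs to the block {S1}, which has 1 states.

1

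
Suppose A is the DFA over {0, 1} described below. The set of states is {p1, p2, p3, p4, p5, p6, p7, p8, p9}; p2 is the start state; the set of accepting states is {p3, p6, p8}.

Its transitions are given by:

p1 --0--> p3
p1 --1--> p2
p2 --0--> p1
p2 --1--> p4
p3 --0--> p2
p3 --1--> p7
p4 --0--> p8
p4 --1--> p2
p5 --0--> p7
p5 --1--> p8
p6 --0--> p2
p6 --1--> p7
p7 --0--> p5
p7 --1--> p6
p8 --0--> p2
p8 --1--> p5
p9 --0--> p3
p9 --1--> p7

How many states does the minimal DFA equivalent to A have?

First remove the unreachable states {p9}; 8 states remain.
Start with accepting vs non-accepting: {p3,p6,p8} | {p1,p2,p4,p5,p7}.
Split {p1,p2,p4,p5,p7} by δ(·,0) → {p2,p5,p7} and {p1,p4}.
On input 0, block {p2,p5,p7} splits into {p5,p7} and {p2}.
The partition is now stable with 4 blocks: {p3,p6,p8} | {p5,p7} | {p1,p4} | {p2}.

4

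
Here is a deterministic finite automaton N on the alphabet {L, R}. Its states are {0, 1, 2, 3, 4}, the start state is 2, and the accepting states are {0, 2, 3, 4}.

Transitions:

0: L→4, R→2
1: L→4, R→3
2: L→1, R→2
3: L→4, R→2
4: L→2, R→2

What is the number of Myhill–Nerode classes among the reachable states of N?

4

Reachable states from the start: {1,2,3,4}. Unreachable: {0} — drop them.
Start with accepting vs non-accepting: {2,3,4} | {1}.
Refine {2,3,4} on symbol L: members go to different blocks, giving {3,4} and {2}.
Refine {3,4} on symbol L: members go to different blocks, giving {3} and {4}.
No further refinement is possible. Final partition (4 blocks): {3} | {1} | {2} | {4}.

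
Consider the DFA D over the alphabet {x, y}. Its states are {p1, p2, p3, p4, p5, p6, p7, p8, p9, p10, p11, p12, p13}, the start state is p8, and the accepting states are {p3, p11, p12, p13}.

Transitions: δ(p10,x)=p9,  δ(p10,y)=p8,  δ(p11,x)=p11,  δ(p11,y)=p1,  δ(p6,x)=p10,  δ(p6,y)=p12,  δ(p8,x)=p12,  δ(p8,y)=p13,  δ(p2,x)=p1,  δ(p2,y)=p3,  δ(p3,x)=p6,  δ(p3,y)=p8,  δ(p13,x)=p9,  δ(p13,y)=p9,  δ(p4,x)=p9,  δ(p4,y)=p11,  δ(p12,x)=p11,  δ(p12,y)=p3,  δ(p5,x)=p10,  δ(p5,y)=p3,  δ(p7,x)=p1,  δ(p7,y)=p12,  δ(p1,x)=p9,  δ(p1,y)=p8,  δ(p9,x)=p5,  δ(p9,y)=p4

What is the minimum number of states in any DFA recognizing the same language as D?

10

First remove the unreachable states {p2,p7}; 11 states remain.
Initial partition by acceptance: {p3,p11,p12,p13} | {p1,p4,p5,p6,p8,p9,p10}.
On input x, block {p3,p11,p12,p13} splits into {p3,p13} and {p11,p12}.
On input x, block {p1,p4,p5,p6,p8,p9,p10} splits into {p1,p4,p5,p6,p9,p10} and {p8}.
Split {p3,p13} by δ(·,y) → {p3} and {p13}.
Refine {p1,p4,p5,p6,p9,p10} on symbol y: members go to different blocks, giving {p1,p10} and {p4,p6} and {p5} and {p9}.
Split {p11,p12} by δ(·,y) → {p11} and {p12}.
Refine {p4,p6} on symbol x: members go to different blocks, giving {p4} and {p6}.
No further refinement is possible. Final partition (10 blocks): {p3} | {p1,p10} | {p11} | {p8} | {p13} | {p4} | {p5} | {p9} | {p12} | {p6}.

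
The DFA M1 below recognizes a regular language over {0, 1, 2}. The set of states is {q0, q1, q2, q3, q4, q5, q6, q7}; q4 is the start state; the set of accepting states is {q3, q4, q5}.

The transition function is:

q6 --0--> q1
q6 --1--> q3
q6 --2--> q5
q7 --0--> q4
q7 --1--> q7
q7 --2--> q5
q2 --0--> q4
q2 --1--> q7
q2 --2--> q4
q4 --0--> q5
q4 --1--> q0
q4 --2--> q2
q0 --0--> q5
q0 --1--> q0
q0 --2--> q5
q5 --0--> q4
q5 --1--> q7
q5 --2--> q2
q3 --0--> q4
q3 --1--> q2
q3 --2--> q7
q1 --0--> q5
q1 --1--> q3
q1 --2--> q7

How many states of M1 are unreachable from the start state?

No path from q4 leads to q1, q3, q6; the other 5 states are all reachable.

3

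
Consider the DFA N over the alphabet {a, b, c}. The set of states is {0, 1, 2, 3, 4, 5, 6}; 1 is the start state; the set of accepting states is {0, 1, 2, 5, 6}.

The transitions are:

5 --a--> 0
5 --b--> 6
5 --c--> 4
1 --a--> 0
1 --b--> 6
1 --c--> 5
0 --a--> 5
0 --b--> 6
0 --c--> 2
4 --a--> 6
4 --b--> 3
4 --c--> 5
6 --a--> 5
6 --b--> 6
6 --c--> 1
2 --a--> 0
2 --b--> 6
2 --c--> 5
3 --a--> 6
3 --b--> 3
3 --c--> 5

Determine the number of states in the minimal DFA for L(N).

4

Every state is reachable, so we keep all 7.
P0 = {0,1,2,5,6} | {3,4}.
On input c, block {0,1,2,5,6} splits into {0,1,2,6} and {5}.
On input a, block {0,1,2,6} splits into {0,6} and {1,2}.
Stable partition: {0,6} | {3,4} | {5} | {1,2} — 4 equivalence classes.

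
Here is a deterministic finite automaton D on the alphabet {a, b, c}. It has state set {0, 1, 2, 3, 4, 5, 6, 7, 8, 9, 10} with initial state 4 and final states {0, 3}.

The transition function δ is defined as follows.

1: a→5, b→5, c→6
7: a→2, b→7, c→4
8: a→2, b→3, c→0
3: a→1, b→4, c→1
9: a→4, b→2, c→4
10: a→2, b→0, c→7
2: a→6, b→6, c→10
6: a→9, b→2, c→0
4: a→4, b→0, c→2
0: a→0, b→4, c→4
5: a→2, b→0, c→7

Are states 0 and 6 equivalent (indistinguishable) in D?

No

Reachable states from the start: {0,2,4,6,7,9,10}. Unreachable: {1,3,5,8} — drop them.
Initial partition by acceptance: {0} | {2,4,6,7,9,10}.
Refine {2,4,6,7,9,10} on symbol b: members go to different blocks, giving {2,6,7,9} and {4,10}.
On input a, block {2,6,7,9} splits into {2,6,7} and {9}.
Split {2,6,7} by δ(·,a) → {2,7} and {6}.
Split {2,7} by δ(·,a) → {2} and {7}.
On input a, block {4,10} splits into {4} and {10}.
The partition is now stable with 7 blocks: {0} | {2} | {4} | {9} | {6} | {7} | {10}.
0 and 6 end up in different blocks, so they are distinguishable. For instance, the string 'ε' is accepted from only 0.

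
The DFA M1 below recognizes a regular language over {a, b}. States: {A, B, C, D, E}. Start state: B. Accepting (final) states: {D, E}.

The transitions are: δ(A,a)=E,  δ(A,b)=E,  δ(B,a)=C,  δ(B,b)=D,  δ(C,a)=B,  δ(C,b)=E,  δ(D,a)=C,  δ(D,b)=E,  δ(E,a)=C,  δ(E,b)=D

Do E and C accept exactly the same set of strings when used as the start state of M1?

No

States {A} cannot be reached from the start state, so discard them.
Start with accepting vs non-accepting: {D,E} | {B,C}.
The partition is now stable with 2 blocks: {D,E} | {B,C}.
E and C end up in different blocks, so they are distinguishable. For instance, the string 'ε' is accepted from only E.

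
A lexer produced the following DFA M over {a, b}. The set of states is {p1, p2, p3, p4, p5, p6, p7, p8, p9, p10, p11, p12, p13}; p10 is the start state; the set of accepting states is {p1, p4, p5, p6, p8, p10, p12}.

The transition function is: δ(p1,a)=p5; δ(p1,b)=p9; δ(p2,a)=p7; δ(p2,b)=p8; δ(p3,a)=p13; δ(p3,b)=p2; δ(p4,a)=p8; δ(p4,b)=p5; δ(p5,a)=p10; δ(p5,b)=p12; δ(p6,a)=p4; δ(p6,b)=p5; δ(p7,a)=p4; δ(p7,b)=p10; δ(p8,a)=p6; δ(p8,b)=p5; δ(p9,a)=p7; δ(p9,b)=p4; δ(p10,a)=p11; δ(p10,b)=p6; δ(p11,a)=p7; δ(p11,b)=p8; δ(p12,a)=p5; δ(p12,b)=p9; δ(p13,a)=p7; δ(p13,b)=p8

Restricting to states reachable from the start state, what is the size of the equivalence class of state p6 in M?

3

States {p1,p2,p3,p13} cannot be reached from the start state, so discard them.
Start with accepting vs non-accepting: {p4,p5,p6,p8,p10,p12} | {p7,p9,p11}.
On input a, block {p4,p5,p6,p8,p10,p12} splits into {p4,p5,p6,p8,p12} and {p10}.
Refine {p4,p5,p6,p8,p12} on symbol a: members go to different blocks, giving {p4,p6,p8,p12} and {p5}.
On input a, block {p4,p6,p8,p12} splits into {p4,p6,p8} and {p12}.
Split {p7,p9,p11} by δ(·,a) → {p9,p11} and {p7}.
No further refinement is possible. Final partition (6 blocks): {p4,p6,p8} | {p9,p11} | {p10} | {p5} | {p12} | {p7}.
State p6 belongs to the block {p4,p6,p8}, which has 3 states.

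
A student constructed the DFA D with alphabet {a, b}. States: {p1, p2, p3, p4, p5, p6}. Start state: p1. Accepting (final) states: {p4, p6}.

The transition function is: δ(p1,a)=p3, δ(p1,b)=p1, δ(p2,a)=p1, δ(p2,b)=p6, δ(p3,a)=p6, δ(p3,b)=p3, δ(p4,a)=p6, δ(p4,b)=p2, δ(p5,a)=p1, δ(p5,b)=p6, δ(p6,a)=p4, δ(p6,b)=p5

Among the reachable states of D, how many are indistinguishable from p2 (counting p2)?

2

All states are reachable from the start state.
P0 = {p4,p6} | {p1,p2,p3,p5}.
Split {p1,p2,p3,p5} by δ(·,a) → {p1,p2,p5} and {p3}.
On input a, block {p1,p2,p5} splits into {p2,p5} and {p1}.
No further refinement is possible. Final partition (4 blocks): {p4,p6} | {p2,p5} | {p3} | {p1}.
State p2 belongs to the block {p2,p5}, which has 2 states.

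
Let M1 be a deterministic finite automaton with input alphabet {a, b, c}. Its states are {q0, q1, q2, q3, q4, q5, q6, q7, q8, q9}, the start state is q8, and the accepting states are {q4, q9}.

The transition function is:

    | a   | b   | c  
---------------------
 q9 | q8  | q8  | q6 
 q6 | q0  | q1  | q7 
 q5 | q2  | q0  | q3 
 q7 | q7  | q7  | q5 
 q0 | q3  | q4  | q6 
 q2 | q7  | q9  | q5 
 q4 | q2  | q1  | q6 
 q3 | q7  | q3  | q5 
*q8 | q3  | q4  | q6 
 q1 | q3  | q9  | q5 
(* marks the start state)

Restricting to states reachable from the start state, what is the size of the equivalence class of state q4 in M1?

2

Every state is reachable, so we keep all 10.
Initial partition by acceptance: {q4,q9} | {q0,q1,q2,q3,q5,q6,q7,q8}.
Split {q0,q1,q2,q3,q5,q6,q7,q8} by δ(·,b) → {q0,q1,q2,q8} and {q3,q5,q6,q7}.
Refine {q3,q5,q6,q7} on symbol a: members go to different blocks, giving {q3,q7} and {q5,q6}.
Stable partition: {q4,q9} | {q0,q1,q2,q8} | {q3,q7} | {q5,q6} — 4 equivalence classes.
The equivalence class containing q4 is {q4,q9}, of size 2.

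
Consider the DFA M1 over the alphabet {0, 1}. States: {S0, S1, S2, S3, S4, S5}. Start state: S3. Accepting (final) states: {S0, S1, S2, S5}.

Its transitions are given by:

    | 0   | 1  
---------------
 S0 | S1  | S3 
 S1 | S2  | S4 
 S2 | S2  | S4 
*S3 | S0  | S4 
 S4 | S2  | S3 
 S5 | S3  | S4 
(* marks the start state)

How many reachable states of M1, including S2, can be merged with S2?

3

Reachable states from the start: {S0,S1,S2,S3,S4}. Unreachable: {S5} — drop them.
Initial partition by acceptance: {S0,S1,S2} | {S3,S4}.
Stable partition: {S0,S1,S2} | {S3,S4} — 2 equivalence classes.
The equivalence class containing S2 is {S0,S1,S2}, of size 3.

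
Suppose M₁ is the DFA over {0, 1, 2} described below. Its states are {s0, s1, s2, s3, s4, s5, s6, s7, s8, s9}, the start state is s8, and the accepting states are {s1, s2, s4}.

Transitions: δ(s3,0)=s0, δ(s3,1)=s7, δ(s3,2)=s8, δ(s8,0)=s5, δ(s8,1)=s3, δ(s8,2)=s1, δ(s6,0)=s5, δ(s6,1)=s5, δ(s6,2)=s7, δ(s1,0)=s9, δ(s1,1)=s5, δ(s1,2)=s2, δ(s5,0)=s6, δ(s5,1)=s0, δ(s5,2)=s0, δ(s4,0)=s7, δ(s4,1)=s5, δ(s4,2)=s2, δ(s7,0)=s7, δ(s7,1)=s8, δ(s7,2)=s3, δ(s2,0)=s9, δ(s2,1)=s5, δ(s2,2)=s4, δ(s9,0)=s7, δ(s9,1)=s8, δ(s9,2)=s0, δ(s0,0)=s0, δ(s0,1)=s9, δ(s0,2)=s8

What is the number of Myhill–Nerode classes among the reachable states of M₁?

6

Initial partition by acceptance: {s1,s2,s4} | {s0,s3,s5,s6,s7,s8,s9}.
On input 2, block {s0,s3,s5,s6,s7,s8,s9} splits into {s0,s3,s5,s6,s7,s9} and {s8}.
Split {s0,s3,s5,s6,s7,s9} by δ(·,1) → {s0,s3,s5,s6} and {s7,s9}.
Split {s0,s3,s5,s6} by δ(·,1) → {s0,s3} and {s5,s6}.
Split {s5,s6} by δ(·,1) → {s5} and {s6}.
No further refinement is possible. Final partition (6 blocks): {s1,s2,s4} | {s0,s3} | {s8} | {s7,s9} | {s5} | {s6}.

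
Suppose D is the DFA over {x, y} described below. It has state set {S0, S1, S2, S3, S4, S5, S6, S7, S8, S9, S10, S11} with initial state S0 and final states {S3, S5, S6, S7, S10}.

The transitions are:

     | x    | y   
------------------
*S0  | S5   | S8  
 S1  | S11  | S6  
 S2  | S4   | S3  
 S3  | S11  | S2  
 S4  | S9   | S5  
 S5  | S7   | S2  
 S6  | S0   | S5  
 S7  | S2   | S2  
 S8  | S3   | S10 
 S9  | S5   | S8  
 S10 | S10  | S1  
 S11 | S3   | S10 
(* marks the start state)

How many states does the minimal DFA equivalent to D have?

All states are reachable from the start state.
P0 = {S3,S5,S6,S7,S10} | {S0,S1,S2,S4,S8,S9,S11}.
Split {S3,S5,S6,S7,S10} by δ(·,x) → {S3,S6,S7} and {S5,S10}.
On input y, block {S3,S6,S7} splits into {S3,S7} and {S6}.
Refine {S0,S1,S2,S4,S8,S9,S11} on symbol x: members go to different blocks, giving {S1,S2,S4} and {S0,S9} and {S8,S11}.
On input x, block {S3,S7} splits into {S3} and {S7}.
On input x, block {S1,S2,S4} splits into {S1} and {S2} and {S4}.
Refine {S5,S10} on symbol x: members go to different blocks, giving {S5} and {S10}.
Stable partition: {S3} | {S1} | {S5} | {S6} | {S0,S9} | {S8,S11} | {S7} | {S2} | {S4} | {S10} — 10 equivalence classes.

10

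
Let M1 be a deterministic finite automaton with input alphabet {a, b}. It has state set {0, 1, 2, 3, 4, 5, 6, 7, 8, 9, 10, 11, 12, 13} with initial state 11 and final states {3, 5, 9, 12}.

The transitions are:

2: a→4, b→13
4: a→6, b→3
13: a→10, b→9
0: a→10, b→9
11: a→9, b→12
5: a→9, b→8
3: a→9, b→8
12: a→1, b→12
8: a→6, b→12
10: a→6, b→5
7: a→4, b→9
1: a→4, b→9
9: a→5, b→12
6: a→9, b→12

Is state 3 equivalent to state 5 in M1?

Yes

Reachable states from the start: {1,3,4,5,6,8,9,11,12}. Unreachable: {0,2,7,10,13} — drop them.
Start with accepting vs non-accepting: {3,5,9,12} | {1,4,6,8,11}.
On input a, block {3,5,9,12} splits into {3,5,9} and {12}.
Refine {3,5,9} on symbol b: members go to different blocks, giving {3,5} and {9}.
Split {1,4,6,8,11} by δ(·,a) → {1,4,8} and {6,11}.
Refine {1,4,8} on symbol a: members go to different blocks, giving {4,8} and {1}.
Refine {4,8} on symbol b: members go to different blocks, giving {4} and {8}.
Stable partition: {3,5} | {4} | {12} | {9} | {6,11} | {1} | {8} — 7 equivalence classes.
3 and 5 lie in the same block of the stable partition, so they are equivalent — no string distinguishes them.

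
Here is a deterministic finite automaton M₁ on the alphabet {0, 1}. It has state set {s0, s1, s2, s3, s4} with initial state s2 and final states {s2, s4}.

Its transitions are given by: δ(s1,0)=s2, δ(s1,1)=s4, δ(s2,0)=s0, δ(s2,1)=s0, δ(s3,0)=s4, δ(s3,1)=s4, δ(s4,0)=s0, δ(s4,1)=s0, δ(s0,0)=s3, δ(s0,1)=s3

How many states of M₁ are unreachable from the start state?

BFS from s2 reaches {s0, s2, s3, s4}; the 1 state(s) s1 are never visited.

1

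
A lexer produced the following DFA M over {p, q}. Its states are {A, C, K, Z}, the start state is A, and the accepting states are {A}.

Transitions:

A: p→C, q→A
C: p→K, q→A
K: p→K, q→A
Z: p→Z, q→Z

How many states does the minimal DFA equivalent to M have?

States {Z} cannot be reached from the start state, so discard them.
Start with accepting vs non-accepting: {A} | {C,K}.
No further refinement is possible. Final partition (2 blocks): {A} | {C,K}.

2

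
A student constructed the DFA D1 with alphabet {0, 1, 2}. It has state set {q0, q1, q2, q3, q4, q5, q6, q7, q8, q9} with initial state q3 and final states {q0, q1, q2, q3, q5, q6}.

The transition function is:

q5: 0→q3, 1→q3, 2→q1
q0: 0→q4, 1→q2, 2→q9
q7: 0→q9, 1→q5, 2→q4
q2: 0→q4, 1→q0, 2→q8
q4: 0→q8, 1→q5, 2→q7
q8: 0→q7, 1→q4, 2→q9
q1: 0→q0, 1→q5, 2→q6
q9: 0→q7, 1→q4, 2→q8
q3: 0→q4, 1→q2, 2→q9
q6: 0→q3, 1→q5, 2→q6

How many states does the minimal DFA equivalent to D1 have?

Initial partition by acceptance: {q0,q1,q2,q3,q5,q6} | {q4,q7,q8,q9}.
Split {q0,q1,q2,q3,q5,q6} by δ(·,0) → {q0,q2,q3} and {q1,q5,q6}.
Refine {q4,q7,q8,q9} on symbol 1: members go to different blocks, giving {q4,q7} and {q8,q9}.
Split {q1,q5,q6} by δ(·,1) → {q1,q6} and {q5}.
The partition is now stable with 5 blocks: {q0,q2,q3} | {q4,q7} | {q1,q6} | {q8,q9} | {q5}.

5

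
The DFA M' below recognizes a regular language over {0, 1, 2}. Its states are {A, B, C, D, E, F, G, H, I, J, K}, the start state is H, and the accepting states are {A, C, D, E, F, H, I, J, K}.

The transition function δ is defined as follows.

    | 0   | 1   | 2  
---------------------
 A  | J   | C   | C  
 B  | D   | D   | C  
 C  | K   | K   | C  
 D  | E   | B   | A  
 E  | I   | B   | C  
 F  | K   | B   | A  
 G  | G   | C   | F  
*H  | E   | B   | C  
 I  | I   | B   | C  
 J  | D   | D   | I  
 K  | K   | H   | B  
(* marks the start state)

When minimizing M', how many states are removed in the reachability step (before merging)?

Starting at H and following transitions, the reachable set is {A, B, C, D, E, H, I, J, K}. That leaves F, G unreachable — 2 in total.

2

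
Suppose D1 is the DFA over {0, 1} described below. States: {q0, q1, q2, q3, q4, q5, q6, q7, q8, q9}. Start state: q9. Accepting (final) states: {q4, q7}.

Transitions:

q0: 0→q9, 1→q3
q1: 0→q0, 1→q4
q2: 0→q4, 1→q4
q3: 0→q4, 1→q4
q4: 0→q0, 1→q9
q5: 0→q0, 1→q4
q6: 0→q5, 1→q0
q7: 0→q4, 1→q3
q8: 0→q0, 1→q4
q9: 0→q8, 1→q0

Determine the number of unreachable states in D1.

5

Starting at q9 and following transitions, the reachable set is {q0, q3, q4, q8, q9}. That leaves q1, q2, q5, q6, q7 unreachable — 5 in total.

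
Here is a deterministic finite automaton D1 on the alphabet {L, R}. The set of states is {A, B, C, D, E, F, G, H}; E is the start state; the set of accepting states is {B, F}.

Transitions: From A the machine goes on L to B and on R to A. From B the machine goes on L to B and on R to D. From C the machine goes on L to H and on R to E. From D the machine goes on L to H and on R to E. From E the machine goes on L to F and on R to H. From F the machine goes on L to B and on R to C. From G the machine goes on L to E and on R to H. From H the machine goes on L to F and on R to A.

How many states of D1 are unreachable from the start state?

No path from E leads to G; the other 7 states are all reachable.

1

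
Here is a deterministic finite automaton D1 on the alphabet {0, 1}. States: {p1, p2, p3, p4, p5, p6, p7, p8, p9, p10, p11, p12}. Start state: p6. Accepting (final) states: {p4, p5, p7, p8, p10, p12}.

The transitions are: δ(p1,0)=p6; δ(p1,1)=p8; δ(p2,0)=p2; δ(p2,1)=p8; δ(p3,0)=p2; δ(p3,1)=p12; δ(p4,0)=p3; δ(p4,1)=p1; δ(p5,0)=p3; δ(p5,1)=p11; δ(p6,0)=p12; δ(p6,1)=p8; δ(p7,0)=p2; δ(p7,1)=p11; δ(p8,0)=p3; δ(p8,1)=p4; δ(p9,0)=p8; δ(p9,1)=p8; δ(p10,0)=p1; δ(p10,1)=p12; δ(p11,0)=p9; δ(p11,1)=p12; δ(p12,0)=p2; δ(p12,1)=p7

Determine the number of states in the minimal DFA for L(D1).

5

First remove the unreachable states {p5,p10}; 10 states remain.
P0 = {p4,p7,p8,p12} | {p1,p2,p3,p6,p9,p11}.
On input 1, block {p4,p7,p8,p12} splits into {p4,p7} and {p8,p12}.
On input 0, block {p1,p2,p3,p6,p9,p11} splits into {p1,p2,p3,p11} and {p6,p9}.
On input 0, block {p1,p2,p3,p11} splits into {p1,p11} and {p2,p3}.
No further refinement is possible. Final partition (5 blocks): {p4,p7} | {p1,p11} | {p8,p12} | {p6,p9} | {p2,p3}.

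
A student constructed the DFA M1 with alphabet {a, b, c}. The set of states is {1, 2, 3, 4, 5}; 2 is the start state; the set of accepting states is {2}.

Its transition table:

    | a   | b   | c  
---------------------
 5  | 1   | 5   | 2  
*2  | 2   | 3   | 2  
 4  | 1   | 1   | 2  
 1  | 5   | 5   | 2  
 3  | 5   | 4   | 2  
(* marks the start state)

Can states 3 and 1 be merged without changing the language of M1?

Start with accepting vs non-accepting: {2} | {1,3,4,5}.
The partition is now stable with 2 blocks: {2} | {1,3,4,5}.
3 and 1 lie in the same block of the stable partition, so they are equivalent — no string distinguishes them.

Yes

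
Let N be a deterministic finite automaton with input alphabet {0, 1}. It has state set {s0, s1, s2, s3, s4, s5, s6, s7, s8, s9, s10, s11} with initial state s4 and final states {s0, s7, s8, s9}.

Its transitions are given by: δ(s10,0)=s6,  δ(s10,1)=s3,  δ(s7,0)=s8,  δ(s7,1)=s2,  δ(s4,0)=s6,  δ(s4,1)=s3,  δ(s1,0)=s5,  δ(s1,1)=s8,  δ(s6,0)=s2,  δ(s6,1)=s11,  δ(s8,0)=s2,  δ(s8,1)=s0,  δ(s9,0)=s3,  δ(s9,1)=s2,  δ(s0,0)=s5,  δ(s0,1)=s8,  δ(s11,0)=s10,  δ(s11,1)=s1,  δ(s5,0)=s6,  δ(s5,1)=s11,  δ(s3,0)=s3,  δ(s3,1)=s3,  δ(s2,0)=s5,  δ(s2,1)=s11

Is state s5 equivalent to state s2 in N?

States {s7,s9} cannot be reached from the start state, so discard them.
P0 = {s0,s8} | {s1,s2,s3,s4,s5,s6,s10,s11}.
On input 1, block {s1,s2,s3,s4,s5,s6,s10,s11} splits into {s2,s3,s4,s5,s6,s10,s11} and {s1}.
Split {s2,s3,s4,s5,s6,s10,s11} by δ(·,1) → {s2,s3,s4,s5,s6,s10} and {s11}.
On input 1, block {s2,s3,s4,s5,s6,s10} splits into {s2,s5,s6} and {s3,s4,s10}.
Split {s3,s4,s10} by δ(·,0) → {s4,s10} and {s3}.
Stable partition: {s0,s8} | {s2,s5,s6} | {s1} | {s11} | {s4,s10} | {s3} — 6 equivalence classes.
s5 and s2 lie in the same block of the stable partition, so they are equivalent — no string distinguishes them.

Yes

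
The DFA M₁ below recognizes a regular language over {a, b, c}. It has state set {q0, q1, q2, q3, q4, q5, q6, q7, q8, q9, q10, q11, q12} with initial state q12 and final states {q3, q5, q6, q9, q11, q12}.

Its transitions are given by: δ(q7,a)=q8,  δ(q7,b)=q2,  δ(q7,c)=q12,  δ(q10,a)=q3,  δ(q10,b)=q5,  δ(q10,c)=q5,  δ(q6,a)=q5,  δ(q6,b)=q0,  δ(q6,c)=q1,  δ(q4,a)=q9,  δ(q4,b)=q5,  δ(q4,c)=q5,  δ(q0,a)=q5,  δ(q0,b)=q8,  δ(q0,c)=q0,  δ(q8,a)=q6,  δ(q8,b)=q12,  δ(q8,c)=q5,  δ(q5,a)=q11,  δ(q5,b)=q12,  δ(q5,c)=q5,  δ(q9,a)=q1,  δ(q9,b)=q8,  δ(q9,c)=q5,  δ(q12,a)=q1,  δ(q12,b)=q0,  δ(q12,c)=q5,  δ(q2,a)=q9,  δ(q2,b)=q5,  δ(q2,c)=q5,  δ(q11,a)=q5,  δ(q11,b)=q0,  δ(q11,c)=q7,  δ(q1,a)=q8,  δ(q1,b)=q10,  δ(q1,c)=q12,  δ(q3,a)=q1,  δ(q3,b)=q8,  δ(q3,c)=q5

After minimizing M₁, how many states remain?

8

States {q4} cannot be reached from the start state, so discard them.
P0 = {q3,q5,q6,q9,q11,q12} | {q0,q1,q2,q7,q8,q10}.
Refine {q3,q5,q6,q9,q11,q12} on symbol a: members go to different blocks, giving {q3,q9,q12} and {q5,q6,q11}.
Split {q0,q1,q2,q7,q8,q10} by δ(·,a) → {q0,q8} and {q1,q7} and {q2,q10}.
Refine {q0,q8} on symbol b: members go to different blocks, giving {q0} and {q8}.
On input b, block {q3,q9,q12} splits into {q3,q9} and {q12}.
Refine {q5,q6,q11} on symbol b: members go to different blocks, giving {q6,q11} and {q5}.
No further refinement is possible. Final partition (8 blocks): {q3,q9} | {q0} | {q6,q11} | {q1,q7} | {q2,q10} | {q8} | {q12} | {q5}.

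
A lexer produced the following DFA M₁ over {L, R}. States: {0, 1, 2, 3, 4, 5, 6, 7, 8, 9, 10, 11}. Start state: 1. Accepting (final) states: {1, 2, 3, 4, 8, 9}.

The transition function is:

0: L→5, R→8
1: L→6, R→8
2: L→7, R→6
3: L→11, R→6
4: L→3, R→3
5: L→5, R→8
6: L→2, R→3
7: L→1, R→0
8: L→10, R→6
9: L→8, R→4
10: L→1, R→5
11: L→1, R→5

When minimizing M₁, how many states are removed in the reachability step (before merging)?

2

BFS from 1 reaches {0, 1, 2, 3, 5, 6, 7, 8, 10, 11}; the 2 state(s) 4, 9 are never visited.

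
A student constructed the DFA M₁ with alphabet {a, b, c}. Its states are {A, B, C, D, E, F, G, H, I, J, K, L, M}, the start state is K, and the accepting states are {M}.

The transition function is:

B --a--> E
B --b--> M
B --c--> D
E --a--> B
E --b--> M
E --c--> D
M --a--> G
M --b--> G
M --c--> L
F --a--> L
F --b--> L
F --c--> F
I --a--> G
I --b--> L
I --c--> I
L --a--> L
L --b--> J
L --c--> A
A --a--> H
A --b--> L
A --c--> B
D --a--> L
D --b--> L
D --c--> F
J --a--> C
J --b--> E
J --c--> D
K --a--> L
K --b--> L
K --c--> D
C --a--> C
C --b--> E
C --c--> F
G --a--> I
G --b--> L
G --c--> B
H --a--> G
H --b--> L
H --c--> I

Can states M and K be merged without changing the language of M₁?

No

Every state is reachable, so we keep all 13.
Initial partition by acceptance: {M} | {A,B,C,D,E,F,G,H,I,J,K,L}.
Refine {A,B,C,D,E,F,G,H,I,J,K,L} on symbol b: members go to different blocks, giving {A,C,D,F,G,H,I,J,K,L} and {B,E}.
Split {A,C,D,F,G,H,I,J,K,L} by δ(·,b) → {A,D,F,G,H,I,K,L} and {C,J}.
Split {A,D,F,G,H,I,K,L} by δ(·,b) → {A,D,F,G,H,I,K} and {L}.
Split {A,D,F,G,H,I,K} by δ(·,a) → {A,G,H,I} and {D,F,K}.
Refine {A,G,H,I} on symbol c: members go to different blocks, giving {A,G} and {H,I}.
The partition is now stable with 7 blocks: {M} | {A,G} | {B,E} | {C,J} | {L} | {D,F,K} | {H,I}.
M and K end up in different blocks, so they are distinguishable. For instance, the string 'ε' is accepted from only M.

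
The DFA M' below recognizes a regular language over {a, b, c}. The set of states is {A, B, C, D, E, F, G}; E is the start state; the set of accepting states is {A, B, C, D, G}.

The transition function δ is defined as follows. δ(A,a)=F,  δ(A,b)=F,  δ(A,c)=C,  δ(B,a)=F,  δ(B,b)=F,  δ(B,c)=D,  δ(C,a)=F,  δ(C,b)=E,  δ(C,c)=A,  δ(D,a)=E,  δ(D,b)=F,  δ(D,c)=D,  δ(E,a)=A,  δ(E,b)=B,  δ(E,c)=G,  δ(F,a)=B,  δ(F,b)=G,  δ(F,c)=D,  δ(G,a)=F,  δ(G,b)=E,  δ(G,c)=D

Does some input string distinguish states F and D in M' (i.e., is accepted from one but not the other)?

Yes

P0 = {A,B,C,D,G} | {E,F}.
Stable partition: {A,B,C,D,G} | {E,F} — 2 equivalence classes.
F and D end up in different blocks, so they are distinguishable. For instance, the string 'ε' is accepted from only D.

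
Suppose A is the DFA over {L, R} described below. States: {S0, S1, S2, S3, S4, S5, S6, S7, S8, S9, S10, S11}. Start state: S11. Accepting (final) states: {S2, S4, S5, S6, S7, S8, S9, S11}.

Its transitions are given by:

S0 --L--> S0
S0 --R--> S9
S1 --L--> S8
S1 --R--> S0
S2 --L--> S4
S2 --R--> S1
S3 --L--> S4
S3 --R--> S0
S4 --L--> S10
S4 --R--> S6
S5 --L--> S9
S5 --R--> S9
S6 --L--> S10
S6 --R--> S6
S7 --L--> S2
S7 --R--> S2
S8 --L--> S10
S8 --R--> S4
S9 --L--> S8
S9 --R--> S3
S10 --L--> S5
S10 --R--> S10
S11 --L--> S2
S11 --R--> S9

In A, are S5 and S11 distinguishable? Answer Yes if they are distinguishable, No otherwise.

No

Reachable states from the start: {S0,S1,S2,S3,S4,S5,S6,S8,S9,S10,S11}. Unreachable: {S7} — drop them.
Initial partition by acceptance: {S2,S4,S5,S6,S8,S9,S11} | {S0,S1,S3,S10}.
Split {S2,S4,S5,S6,S8,S9,S11} by δ(·,L) → {S2,S5,S9,S11} and {S4,S6,S8}.
On input L, block {S2,S5,S9,S11} splits into {S2,S9} and {S5,S11}.
Refine {S0,S1,S3,S10} on symbol L: members go to different blocks, giving {S1,S3} and {S0} and {S10}.
The partition is now stable with 6 blocks: {S2,S9} | {S1,S3} | {S4,S6,S8} | {S5,S11} | {S0} | {S10}.
S5 and S11 lie in the same block of the stable partition, so they are equivalent — no string distinguishes them.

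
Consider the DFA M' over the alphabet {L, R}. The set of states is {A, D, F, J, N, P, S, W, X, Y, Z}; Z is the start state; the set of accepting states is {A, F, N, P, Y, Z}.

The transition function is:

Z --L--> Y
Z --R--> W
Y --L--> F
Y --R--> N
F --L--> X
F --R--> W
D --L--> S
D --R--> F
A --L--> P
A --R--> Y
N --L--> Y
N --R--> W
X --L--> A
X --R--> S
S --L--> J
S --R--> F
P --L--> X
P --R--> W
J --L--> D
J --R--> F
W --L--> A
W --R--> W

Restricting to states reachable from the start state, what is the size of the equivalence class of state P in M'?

2

All states are reachable from the start state.
P0 = {A,F,N,P,Y,Z} | {D,J,S,W,X}.
On input L, block {A,F,N,P,Y,Z} splits into {A,N,Y,Z} and {F,P}.
On input L, block {A,N,Y,Z} splits into {N,Z} and {A,Y}.
Refine {D,J,S,W,X} on symbol L: members go to different blocks, giving {D,J,S} and {W,X}.
Split {A,Y} by δ(·,R) → {Y} and {A}.
On input R, block {W,X} splits into {X} and {W}.
Stable partition: {N,Z} | {D,J,S} | {F,P} | {Y} | {X} | {A} | {W} — 7 equivalence classes.
State P belongs to the block {F,P}, which has 2 states.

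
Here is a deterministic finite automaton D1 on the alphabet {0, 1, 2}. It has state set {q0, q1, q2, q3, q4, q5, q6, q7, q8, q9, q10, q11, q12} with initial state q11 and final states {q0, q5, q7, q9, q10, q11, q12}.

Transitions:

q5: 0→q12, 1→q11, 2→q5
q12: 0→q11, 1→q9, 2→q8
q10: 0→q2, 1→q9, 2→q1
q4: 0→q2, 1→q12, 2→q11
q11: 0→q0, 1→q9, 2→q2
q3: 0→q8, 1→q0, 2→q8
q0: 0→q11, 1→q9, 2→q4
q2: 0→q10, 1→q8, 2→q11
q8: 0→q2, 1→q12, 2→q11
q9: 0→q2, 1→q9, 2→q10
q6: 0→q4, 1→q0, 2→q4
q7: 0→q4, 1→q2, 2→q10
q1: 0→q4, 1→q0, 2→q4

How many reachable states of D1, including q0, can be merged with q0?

Reachable states from the start: {q0,q1,q2,q4,q8,q9,q10,q11,q12}. Unreachable: {q3,q5,q6,q7} — drop them.
Start with accepting vs non-accepting: {q0,q9,q10,q11,q12} | {q1,q2,q4,q8}.
Refine {q0,q9,q10,q11,q12} on symbol 0: members go to different blocks, giving {q0,q11,q12} and {q9,q10}.
Refine {q1,q2,q4,q8} on symbol 0: members go to different blocks, giving {q1,q4,q8} and {q2}.
On input 2, block {q0,q11,q12} splits into {q0,q12} and {q11}.
Split {q1,q4,q8} by δ(·,0) → {q4,q8} and {q1}.
On input 2, block {q9,q10} splits into {q9} and {q10}.
The partition is now stable with 7 blocks: {q0,q12} | {q4,q8} | {q9} | {q2} | {q11} | {q1} | {q10}.
The equivalence class containing q0 is {q0,q12}, of size 2.

2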